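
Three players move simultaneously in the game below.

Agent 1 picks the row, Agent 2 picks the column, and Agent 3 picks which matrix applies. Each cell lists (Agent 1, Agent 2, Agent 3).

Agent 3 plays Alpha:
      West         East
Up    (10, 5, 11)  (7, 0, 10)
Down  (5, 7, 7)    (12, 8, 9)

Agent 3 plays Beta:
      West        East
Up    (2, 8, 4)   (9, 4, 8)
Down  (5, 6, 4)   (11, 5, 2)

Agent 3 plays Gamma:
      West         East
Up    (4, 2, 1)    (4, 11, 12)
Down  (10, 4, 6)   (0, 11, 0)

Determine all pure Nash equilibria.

The pure Nash equilibria are (Up, West, Alpha) and (Up, East, Gamma) and (Down, East, Alpha).

For each strategy profile, look for a profitable unilateral deviation.
(Up, West, Alpha): Agent 1 gets 10, best alternative 5; Agent 2 gets 5, best alternative 0; Agent 3 gets 11, best alternative 4. No profitable deviation — NE.
(Up, West, Beta): Agent 1 can switch to Down (2 → 5). Not NE.
(Up, West, Gamma): Agent 1 can switch to Down (4 → 10). Not NE.
(Up, East, Alpha): Agent 1 can switch to Down (7 → 12). Not NE.
(Up, East, Beta): Agent 1 can switch to Down (9 → 11). Not NE.
(Up, East, Gamma): Agent 1 gets 4, best alternative 0; Agent 2 gets 11, best alternative 2; Agent 3 gets 12, best alternative 10. No profitable deviation — NE.
(Down, West, Alpha): Agent 1 can switch to Up (5 → 10). Not NE.
(Down, West, Beta): Agent 3 can switch to Alpha (4 → 7). Not NE.
(Down, West, Gamma): Agent 2 can switch to East (4 → 11). Not NE.
(Down, East, Alpha): Agent 1 gets 12, best alternative 7; Agent 2 gets 8, best alternative 7; Agent 3 gets 9, best alternative 2. No profitable deviation — NE.
(Down, East, Beta): Agent 2 can switch to West (5 → 6). Not NE.
(The remaining 1 profile has a profitable deviation by the same check.)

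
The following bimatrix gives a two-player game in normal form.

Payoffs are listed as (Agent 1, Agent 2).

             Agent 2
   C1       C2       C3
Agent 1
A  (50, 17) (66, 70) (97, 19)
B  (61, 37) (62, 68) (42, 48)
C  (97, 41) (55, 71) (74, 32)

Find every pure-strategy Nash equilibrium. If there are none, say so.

(A, C1): Agent 1 can switch to B (50 → 61). Not NE.
(A, C2): Agent 1 gets 66, best alternative 62; Agent 2 gets 70, best alternative 19. No profitable deviation — NE.
(A, C3): Agent 2 can switch to C2 (19 → 70). Not NE.
(B, C1): Agent 1 can switch to C (61 → 97). Not NE.
(B, C2): Agent 1 can switch to A (62 → 66). Not NE.
(B, C3): Agent 1 can switch to A (42 → 97). Not NE.
(C, C1): Agent 2 can switch to C2 (41 → 71). Not NE.
(C, C2): Agent 1 can switch to A (55 → 66). Not NE.
(C, C3): Agent 1 can switch to A (74 → 97). Not NE.

The unique pure-strategy Nash equilibrium is (A, C2).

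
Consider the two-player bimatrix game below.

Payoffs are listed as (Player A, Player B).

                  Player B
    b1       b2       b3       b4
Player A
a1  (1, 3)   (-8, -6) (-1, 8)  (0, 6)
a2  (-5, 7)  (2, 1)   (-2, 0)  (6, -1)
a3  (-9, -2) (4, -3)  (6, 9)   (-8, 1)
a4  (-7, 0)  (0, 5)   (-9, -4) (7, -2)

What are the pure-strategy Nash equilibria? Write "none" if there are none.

Mark each player's best response to every combination of opponents' strategies; a profile where every player is best-responding is a pure Nash equilibrium.
Player A against b1: payoffs 1, -5, -9, -7 → best response a1.
Player A against b2: payoffs -8, 2, 4, 0 → best response a3.
Player A against b3: payoffs -1, -2, 6, -9 → best response a3.
Player A against b4: payoffs 0, 6, -8, 7 → best response a4.
Player B against a1: payoffs 3, -6, 8, 6 → best response b3.
Player B against a2: payoffs 7, 1, 0, -1 → best response b1.
Player B against a3: payoffs -2, -3, 9, 1 → best response b3.
Player B against a4: payoffs 0, 5, -4, -2 → best response b2.
Mutual best responses: (a3, b3).

(a3, b3)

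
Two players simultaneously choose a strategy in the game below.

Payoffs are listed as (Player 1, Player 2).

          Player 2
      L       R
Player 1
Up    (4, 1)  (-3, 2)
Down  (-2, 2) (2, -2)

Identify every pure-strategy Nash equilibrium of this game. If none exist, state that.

No pure-strategy Nash equilibrium.

(Up, L): Player 2 can switch to R (1 → 2). Not NE.
(Up, R): Player 1 can switch to Down (-3 → 2). Not NE.
(Down, L): Player 1 can switch to Up (-2 → 4). Not NE.
(Down, R): Player 2 can switch to L (-2 → 2). Not NE.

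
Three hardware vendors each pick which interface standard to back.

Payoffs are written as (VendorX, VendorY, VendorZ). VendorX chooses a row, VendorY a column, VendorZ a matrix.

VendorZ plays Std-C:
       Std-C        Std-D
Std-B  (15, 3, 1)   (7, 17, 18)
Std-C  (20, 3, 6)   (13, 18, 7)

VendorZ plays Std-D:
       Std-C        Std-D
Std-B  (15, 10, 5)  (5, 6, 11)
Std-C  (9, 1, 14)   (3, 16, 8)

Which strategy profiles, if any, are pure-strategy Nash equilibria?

VendorX against (Std-C, Std-C): payoffs 15, 20 → best response Std-C.
VendorX against (Std-C, Std-D): payoffs 15, 9 → best response Std-B.
VendorX against (Std-D, Std-C): payoffs 7, 13 → best response Std-C.
VendorX against (Std-D, Std-D): payoffs 5, 3 → best response Std-B.
VendorY against (Std-B, Std-C): payoffs 3, 17 → best response Std-D.
VendorY against (Std-B, Std-D): payoffs 10, 6 → best response Std-C.
VendorY against (Std-C, Std-C): payoffs 3, 18 → best response Std-D.
VendorY against (Std-C, Std-D): payoffs 1, 16 → best response Std-D.
VendorZ against (Std-B, Std-C): payoffs 1, 5 → best response Std-D.
VendorZ against (Std-B, Std-D): payoffs 18, 11 → best response Std-C.
VendorZ against (Std-C, Std-C): payoffs 6, 14 → best response Std-D.
VendorZ against (Std-C, Std-D): payoffs 7, 8 → best response Std-D.
Mutual best responses: (Std-B, Std-C, Std-D).

(Std-B, Std-C, Std-D)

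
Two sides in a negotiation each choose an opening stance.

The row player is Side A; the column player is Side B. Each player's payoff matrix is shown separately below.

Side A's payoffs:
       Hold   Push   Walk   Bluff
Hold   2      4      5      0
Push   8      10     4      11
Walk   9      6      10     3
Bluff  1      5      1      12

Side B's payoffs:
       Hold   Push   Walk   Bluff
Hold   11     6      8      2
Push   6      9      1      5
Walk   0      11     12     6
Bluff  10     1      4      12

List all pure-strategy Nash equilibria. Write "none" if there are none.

(Push, Push), (Walk, Walk), (Bluff, Bluff)

For each strategy profile, look for a profitable unilateral deviation.
(Hold, Hold): Side A can switch to Push (2 → 8). Not NE.
(Hold, Push): Side A can switch to Push (4 → 10). Not NE.
(Hold, Walk): Side A can switch to Walk (5 → 10). Not NE.
(Hold, Bluff): Side A can switch to Push (0 → 11). Not NE.
(Push, Hold): Side A can switch to Walk (8 → 9). Not NE.
(Push, Push): Side A gets 10, best alternative 6; Side B gets 9, best alternative 6. No profitable deviation — NE.
(Push, Walk): Side A can switch to Hold (4 → 5). Not NE.
(Walk, Walk): Side A gets 10, best alternative 5; Side B gets 12, best alternative 11. No profitable deviation — NE.
(Bluff, Bluff): Side A gets 12, best alternative 11; Side B gets 12, best alternative 10. No profitable deviation — NE.
(The remaining 7 profiles each have a profitable deviation by the same check.)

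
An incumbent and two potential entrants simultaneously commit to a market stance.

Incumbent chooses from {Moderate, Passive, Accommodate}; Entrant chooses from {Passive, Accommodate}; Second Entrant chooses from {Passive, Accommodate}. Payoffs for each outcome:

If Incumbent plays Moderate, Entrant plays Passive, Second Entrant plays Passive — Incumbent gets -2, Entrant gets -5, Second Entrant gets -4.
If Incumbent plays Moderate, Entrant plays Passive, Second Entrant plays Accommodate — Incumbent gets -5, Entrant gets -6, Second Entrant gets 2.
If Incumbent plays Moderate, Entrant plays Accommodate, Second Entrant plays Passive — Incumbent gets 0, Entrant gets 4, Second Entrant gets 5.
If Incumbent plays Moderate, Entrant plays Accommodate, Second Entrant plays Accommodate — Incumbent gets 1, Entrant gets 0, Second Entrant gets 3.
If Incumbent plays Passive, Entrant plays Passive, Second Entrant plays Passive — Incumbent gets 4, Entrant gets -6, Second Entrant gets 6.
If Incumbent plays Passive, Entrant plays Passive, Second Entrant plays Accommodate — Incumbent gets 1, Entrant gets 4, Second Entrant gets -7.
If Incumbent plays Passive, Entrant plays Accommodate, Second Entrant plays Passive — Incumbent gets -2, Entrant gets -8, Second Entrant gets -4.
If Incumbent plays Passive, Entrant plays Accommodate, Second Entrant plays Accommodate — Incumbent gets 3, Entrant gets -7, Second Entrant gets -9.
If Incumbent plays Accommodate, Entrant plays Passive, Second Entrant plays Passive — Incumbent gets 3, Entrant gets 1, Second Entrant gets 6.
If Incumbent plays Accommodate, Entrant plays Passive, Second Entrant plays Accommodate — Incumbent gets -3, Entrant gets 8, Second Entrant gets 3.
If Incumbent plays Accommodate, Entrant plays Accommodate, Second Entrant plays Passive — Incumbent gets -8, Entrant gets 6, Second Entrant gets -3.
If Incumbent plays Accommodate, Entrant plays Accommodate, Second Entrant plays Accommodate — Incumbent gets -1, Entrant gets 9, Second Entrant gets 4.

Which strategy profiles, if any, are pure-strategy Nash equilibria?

For each strategy profile, look for a profitable unilateral deviation.
(Moderate, Passive, Passive): Incumbent can switch to Passive (-2 → 4). Not NE.
(Moderate, Passive, Accommodate): Incumbent can switch to Passive (-5 → 1). Not NE.
(Moderate, Accommodate, Passive): Incumbent gets 0, best alternative -2; Entrant gets 4, best alternative -5; Second Entrant gets 5, best alternative 3. No profitable deviation — NE.
(Moderate, Accommodate, Accommodate): Incumbent can switch to Passive (1 → 3). Not NE.
(Passive, Passive, Passive): Incumbent gets 4, best alternative 3; Entrant gets -6, best alternative -8; Second Entrant gets 6, best alternative -7. No profitable deviation — NE.
(Passive, Passive, Accommodate): Second Entrant can switch to Passive (-7 → 6). Not NE.
(Passive, Accommodate, Passive): Incumbent can switch to Moderate (-2 → 0). Not NE.
(Passive, Accommodate, Accommodate): Entrant can switch to Passive (-7 → 4). Not NE.
(Accommodate, Passive, Passive): Incumbent can switch to Passive (3 → 4). Not NE.
(Accommodate, Passive, Accommodate): Incumbent can switch to Passive (-3 → 1). Not NE.
(Accommodate, Accommodate, Passive): Incumbent can switch to Moderate (-8 → 0). Not NE.
(Accommodate, Accommodate, Accommodate): Incumbent can switch to Moderate (-1 → 1). Not NE.

Pure-strategy Nash equilibria: (Moderate, Accommodate, Passive) and (Passive, Passive, Passive)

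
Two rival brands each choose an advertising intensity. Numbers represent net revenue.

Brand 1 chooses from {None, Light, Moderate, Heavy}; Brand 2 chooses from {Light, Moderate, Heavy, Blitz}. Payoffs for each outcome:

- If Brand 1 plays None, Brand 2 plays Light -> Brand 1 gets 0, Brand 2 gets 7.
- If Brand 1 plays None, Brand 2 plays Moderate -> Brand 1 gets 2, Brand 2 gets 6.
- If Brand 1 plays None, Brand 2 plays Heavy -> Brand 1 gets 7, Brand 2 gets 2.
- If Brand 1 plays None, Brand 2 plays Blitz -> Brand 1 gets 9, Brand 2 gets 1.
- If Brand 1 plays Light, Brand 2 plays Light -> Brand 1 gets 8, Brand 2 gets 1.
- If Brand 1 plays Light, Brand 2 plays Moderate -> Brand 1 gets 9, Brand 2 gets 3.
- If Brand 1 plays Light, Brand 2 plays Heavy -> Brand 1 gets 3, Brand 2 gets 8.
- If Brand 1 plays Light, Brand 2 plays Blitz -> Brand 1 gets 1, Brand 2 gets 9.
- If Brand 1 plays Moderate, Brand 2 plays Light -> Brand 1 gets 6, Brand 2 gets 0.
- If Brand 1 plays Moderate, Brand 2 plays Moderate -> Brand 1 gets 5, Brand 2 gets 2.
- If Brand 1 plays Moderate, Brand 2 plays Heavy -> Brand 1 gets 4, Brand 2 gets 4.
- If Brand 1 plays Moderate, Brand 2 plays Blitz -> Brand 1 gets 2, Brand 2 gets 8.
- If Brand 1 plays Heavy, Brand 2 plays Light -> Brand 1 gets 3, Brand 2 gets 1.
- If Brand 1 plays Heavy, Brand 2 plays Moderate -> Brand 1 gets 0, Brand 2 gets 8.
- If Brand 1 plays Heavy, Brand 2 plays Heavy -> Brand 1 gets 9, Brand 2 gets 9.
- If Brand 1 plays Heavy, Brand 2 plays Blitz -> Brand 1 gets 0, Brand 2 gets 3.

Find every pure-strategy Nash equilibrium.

(Heavy, Heavy)

For each player, find the best response to each opponent profile; mutual best responses are the pure NE.
Brand 1 against Light: payoffs 0, 8, 6, 3 → best response Light.
Brand 1 against Moderate: payoffs 2, 9, 5, 0 → best response Light.
Brand 1 against Heavy: payoffs 7, 3, 4, 9 → best response Heavy.
Brand 1 against Blitz: payoffs 9, 1, 2, 0 → best response None.
Brand 2 against None: payoffs 7, 6, 2, 1 → best response Light.
Brand 2 against Light: payoffs 1, 3, 8, 9 → best response Blitz.
Brand 2 against Moderate: payoffs 0, 2, 4, 8 → best response Blitz.
Brand 2 against Heavy: payoffs 1, 8, 9, 3 → best response Heavy.
Mutual best responses: (Heavy, Heavy).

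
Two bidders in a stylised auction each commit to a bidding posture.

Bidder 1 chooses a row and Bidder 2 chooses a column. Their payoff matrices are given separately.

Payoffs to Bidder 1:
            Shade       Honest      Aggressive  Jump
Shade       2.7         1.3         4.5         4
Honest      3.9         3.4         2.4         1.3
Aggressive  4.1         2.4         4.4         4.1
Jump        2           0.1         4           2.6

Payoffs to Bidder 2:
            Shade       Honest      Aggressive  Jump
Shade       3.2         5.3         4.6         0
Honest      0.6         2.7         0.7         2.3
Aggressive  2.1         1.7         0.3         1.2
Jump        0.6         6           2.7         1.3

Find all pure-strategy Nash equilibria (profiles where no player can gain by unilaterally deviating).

The pure Nash equilibria are (Honest, Honest) and (Aggressive, Shade).

For each strategy profile, look for a profitable unilateral deviation.
(Shade, Shade): Bidder 1 can switch to Honest (2.7 → 3.9). Not NE.
(Shade, Honest): Bidder 1 can switch to Honest (1.3 → 3.4). Not NE.
(Shade, Aggressive): Bidder 2 can switch to Honest (4.6 → 5.3). Not NE.
(Shade, Jump): Bidder 1 can switch to Aggressive (4 → 4.1). Not NE.
(Honest, Shade): Bidder 1 can switch to Aggressive (3.9 → 4.1). Not NE.
(Honest, Honest): Bidder 1 gets 3.4, best alternative 2.4; Bidder 2 gets 2.7, best alternative 2.3. No profitable deviation — NE.
(Honest, Aggressive): Bidder 1 can switch to Shade (2.4 → 4.5). Not NE.
(Honest, Jump): Bidder 1 can switch to Shade (1.3 → 4). Not NE.
(Aggressive, Shade): Bidder 1 gets 4.1, best alternative 3.9; Bidder 2 gets 2.1, best alternative 1.7. No profitable deviation — NE.
(Aggressive, Honest): Bidder 1 can switch to Honest (2.4 → 3.4). Not NE.
(The remaining 6 profiles each have a profitable deviation by the same check.)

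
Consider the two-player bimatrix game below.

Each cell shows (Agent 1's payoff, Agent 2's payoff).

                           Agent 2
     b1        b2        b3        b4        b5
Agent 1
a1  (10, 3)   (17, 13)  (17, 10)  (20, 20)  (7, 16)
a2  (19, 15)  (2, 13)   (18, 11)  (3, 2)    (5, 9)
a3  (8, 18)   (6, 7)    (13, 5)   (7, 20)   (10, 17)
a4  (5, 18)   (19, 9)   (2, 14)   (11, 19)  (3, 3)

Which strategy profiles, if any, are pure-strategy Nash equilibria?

Pure-strategy Nash equilibria: (a1, b4), (a2, b1)

Check each profile: it is a Nash equilibrium iff no player can strictly gain by switching unilaterally.
(a1, b1): Agent 1 can switch to a2 (10 → 19). Not NE.
(a1, b2): Agent 1 can switch to a4 (17 → 19). Not NE.
(a1, b3): Agent 1 can switch to a2 (17 → 18). Not NE.
(a1, b4): Agent 1 gets 20, best alternative 11; Agent 2 gets 20, best alternative 16. No profitable deviation — NE.
(a1, b5): Agent 1 can switch to a3 (7 → 10). Not NE.
(a2, b1): Agent 1 gets 19, best alternative 10; Agent 2 gets 15, best alternative 13. No profitable deviation — NE.
(a2, b2): Agent 1 can switch to a1 (2 → 17). Not NE.
(a2, b3): Agent 2 can switch to b1 (11 → 15). Not NE.
(a2, b4): Agent 1 can switch to a1 (3 → 20). Not NE.
(a2, b5): Agent 1 can switch to a1 (5 → 7). Not NE.
(a3, b1): Agent 1 can switch to a1 (8 → 10). Not NE.
(a3, b2): Agent 1 can switch to a1 (6 → 17). Not NE.
(The remaining 8 profiles each have a profitable deviation by the same check.)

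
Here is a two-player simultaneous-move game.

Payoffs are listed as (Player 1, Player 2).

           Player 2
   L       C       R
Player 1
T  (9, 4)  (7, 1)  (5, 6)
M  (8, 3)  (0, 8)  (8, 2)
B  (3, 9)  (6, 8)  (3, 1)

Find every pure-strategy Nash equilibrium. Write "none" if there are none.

Mark each player's best response to every combination of opponents' strategies; a profile where every player is best-responding is a pure Nash equilibrium.
Player 1 against L: payoffs 9, 8, 3 → best response T.
Player 1 against C: payoffs 7, 0, 6 → best response T.
Player 1 against R: payoffs 5, 8, 3 → best response M.
Player 2 against T: payoffs 4, 1, 6 → best response R.
Player 2 against M: payoffs 3, 8, 2 → best response C.
Player 2 against B: payoffs 9, 8, 1 → best response L.
No profile is a mutual best response for all players.

none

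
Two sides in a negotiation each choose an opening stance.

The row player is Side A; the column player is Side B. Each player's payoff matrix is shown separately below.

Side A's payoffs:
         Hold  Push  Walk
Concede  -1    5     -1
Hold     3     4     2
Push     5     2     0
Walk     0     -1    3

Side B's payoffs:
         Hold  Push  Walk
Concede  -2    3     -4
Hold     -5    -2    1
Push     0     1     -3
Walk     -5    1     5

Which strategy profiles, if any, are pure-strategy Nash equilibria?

Pure-strategy Nash equilibria: (Concede, Push), (Walk, Walk)

Side A against Hold: payoffs -1, 3, 5, 0 → best response Push.
Side A against Push: payoffs 5, 4, 2, -1 → best response Concede.
Side A against Walk: payoffs -1, 2, 0, 3 → best response Walk.
Side B against Concede: payoffs -2, 3, -4 → best response Push.
Side B against Hold: payoffs -5, -2, 1 → best response Walk.
Side B against Push: payoffs 0, 1, -3 → best response Push.
Side B against Walk: payoffs -5, 1, 5 → best response Walk.
Mutual best responses: (Concede, Push); (Walk, Walk).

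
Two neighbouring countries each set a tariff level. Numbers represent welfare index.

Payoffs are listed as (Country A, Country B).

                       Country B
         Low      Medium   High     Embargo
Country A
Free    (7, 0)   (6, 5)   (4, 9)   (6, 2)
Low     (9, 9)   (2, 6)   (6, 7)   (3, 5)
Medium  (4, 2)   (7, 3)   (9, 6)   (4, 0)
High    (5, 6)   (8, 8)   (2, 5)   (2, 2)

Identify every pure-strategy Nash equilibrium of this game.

Country A against Low: payoffs 7, 9, 4, 5 → best response Low.
Country A against Medium: payoffs 6, 2, 7, 8 → best response High.
Country A against High: payoffs 4, 6, 9, 2 → best response Medium.
Country A against Embargo: payoffs 6, 3, 4, 2 → best response Free.
Country B against Free: payoffs 0, 5, 9, 2 → best response High.
Country B against Low: payoffs 9, 6, 7, 5 → best response Low.
Country B against Medium: payoffs 2, 3, 6, 0 → best response High.
Country B against High: payoffs 6, 8, 5, 2 → best response Medium.
Mutual best responses: (Low, Low); (Medium, High); (High, Medium).

(Low, Low) and (Medium, High) and (High, Medium)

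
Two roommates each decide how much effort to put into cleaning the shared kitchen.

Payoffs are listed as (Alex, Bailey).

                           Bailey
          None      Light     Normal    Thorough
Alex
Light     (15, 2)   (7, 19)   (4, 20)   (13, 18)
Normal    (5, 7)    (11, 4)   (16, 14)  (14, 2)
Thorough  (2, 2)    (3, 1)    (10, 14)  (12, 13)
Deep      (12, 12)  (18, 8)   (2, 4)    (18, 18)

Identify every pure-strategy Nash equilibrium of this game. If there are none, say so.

(Light, None): Bailey can switch to Light (2 → 19). Not NE.
(Light, Light): Alex can switch to Normal (7 → 11). Not NE.
(Light, Normal): Alex can switch to Normal (4 → 16). Not NE.
(Light, Thorough): Alex can switch to Normal (13 → 14). Not NE.
(Normal, None): Alex can switch to Light (5 → 15). Not NE.
(Normal, Light): Alex can switch to Deep (11 → 18). Not NE.
(Normal, Normal): Alex gets 16, best alternative 10; Bailey gets 14, best alternative 7. No profitable deviation — NE.
(Normal, Thorough): Alex can switch to Deep (14 → 18). Not NE.
(Thorough, None): Alex can switch to Light (2 → 15). Not NE.
(Thorough, Light): Alex can switch to Light (3 → 7). Not NE.
(Thorough, Normal): Alex can switch to Normal (10 → 16). Not NE.
(Thorough, Thorough): Alex can switch to Light (12 → 13). Not NE.
(Deep, None): Alex can switch to Light (12 → 15). Not NE.
(Deep, Thorough): Alex gets 18, best alternative 14; Bailey gets 18, best alternative 12. No profitable deviation — NE.
(The remaining 2 profiles each have a profitable deviation by the same check.)

Pure-strategy Nash equilibria: (Normal, Normal); (Deep, Thorough)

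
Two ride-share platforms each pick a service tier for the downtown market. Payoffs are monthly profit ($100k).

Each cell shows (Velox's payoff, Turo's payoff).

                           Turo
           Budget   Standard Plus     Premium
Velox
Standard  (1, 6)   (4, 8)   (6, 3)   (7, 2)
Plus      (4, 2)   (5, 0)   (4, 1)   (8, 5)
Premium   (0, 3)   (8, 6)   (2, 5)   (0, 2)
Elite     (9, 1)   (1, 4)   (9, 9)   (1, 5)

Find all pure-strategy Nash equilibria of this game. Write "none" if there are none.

For each strategy profile, look for a profitable unilateral deviation.
(Standard, Budget): Velox can switch to Plus (1 → 4). Not NE.
(Standard, Standard): Velox can switch to Plus (4 → 5). Not NE.
(Standard, Plus): Velox can switch to Elite (6 → 9). Not NE.
(Standard, Premium): Velox can switch to Plus (7 → 8). Not NE.
(Plus, Budget): Velox can switch to Elite (4 → 9). Not NE.
(Plus, Standard): Velox can switch to Premium (5 → 8). Not NE.
(Plus, Plus): Velox can switch to Standard (4 → 6). Not NE.
(Plus, Premium): Velox gets 8, best alternative 7; Turo gets 5, best alternative 2. No profitable deviation — NE.
(Premium, Budget): Velox can switch to Standard (0 → 1). Not NE.
(Premium, Standard): Velox gets 8, best alternative 5; Turo gets 6, best alternative 5. No profitable deviation — NE.
(Premium, Plus): Velox can switch to Standard (2 → 6). Not NE.
(Premium, Premium): Velox can switch to Standard (0 → 7). Not NE.
(Elite, Plus): Velox gets 9, best alternative 6; Turo gets 9, best alternative 5. No profitable deviation — NE.
(The remaining 3 profiles each have a profitable deviation by the same check.)

The pure Nash equilibria are (Plus, Premium) and (Premium, Standard) and (Elite, Plus).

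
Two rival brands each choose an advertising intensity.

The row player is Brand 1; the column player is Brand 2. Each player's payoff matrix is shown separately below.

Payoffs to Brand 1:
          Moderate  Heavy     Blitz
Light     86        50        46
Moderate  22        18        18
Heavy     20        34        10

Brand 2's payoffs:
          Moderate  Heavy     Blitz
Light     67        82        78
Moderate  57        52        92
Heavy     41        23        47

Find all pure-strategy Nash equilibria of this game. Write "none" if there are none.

The unique pure-strategy Nash equilibrium is (Light, Heavy).

For each strategy profile, look for a profitable unilateral deviation.
(Light, Moderate): Brand 2 can switch to Heavy (67 → 82). Not NE.
(Light, Heavy): Brand 1 gets 50, best alternative 34; Brand 2 gets 82, best alternative 78. No profitable deviation — NE.
(Light, Blitz): Brand 2 can switch to Heavy (78 → 82). Not NE.
(Moderate, Moderate): Brand 1 can switch to Light (22 → 86). Not NE.
(Moderate, Heavy): Brand 1 can switch to Light (18 → 50). Not NE.
(Moderate, Blitz): Brand 1 can switch to Light (18 → 46). Not NE.
(Heavy, Moderate): Brand 1 can switch to Light (20 → 86). Not NE.
(The remaining 2 profiles each have a profitable deviation by the same check.)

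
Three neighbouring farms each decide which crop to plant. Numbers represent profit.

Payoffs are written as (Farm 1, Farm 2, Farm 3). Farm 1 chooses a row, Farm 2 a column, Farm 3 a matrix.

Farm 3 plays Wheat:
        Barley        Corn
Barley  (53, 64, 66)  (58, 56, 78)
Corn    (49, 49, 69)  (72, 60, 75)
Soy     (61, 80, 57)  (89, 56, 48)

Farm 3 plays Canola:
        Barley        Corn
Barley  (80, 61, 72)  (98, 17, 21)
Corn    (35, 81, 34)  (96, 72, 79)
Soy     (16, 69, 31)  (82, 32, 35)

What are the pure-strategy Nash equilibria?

Pure-strategy Nash equilibria: (Barley, Barley, Canola); (Soy, Barley, Wheat)

(Barley, Barley, Wheat): Farm 1 can switch to Soy (53 → 61). Not NE.
(Barley, Barley, Canola): Farm 1 gets 80, best alternative 35; Farm 2 gets 61, best alternative 17; Farm 3 gets 72, best alternative 66. No profitable deviation — NE.
(Barley, Corn, Wheat): Farm 1 can switch to Corn (58 → 72). Not NE.
(Barley, Corn, Canola): Farm 2 can switch to Barley (17 → 61). Not NE.
(Corn, Barley, Wheat): Farm 1 can switch to Barley (49 → 53). Not NE.
(Corn, Barley, Canola): Farm 1 can switch to Barley (35 → 80). Not NE.
(Corn, Corn, Wheat): Farm 1 can switch to Soy (72 → 89). Not NE.
(Soy, Barley, Wheat): Farm 1 gets 61, best alternative 53; Farm 2 gets 80, best alternative 56; Farm 3 gets 57, best alternative 31. No profitable deviation — NE.
(The remaining 4 profiles each have a profitable deviation by the same check.)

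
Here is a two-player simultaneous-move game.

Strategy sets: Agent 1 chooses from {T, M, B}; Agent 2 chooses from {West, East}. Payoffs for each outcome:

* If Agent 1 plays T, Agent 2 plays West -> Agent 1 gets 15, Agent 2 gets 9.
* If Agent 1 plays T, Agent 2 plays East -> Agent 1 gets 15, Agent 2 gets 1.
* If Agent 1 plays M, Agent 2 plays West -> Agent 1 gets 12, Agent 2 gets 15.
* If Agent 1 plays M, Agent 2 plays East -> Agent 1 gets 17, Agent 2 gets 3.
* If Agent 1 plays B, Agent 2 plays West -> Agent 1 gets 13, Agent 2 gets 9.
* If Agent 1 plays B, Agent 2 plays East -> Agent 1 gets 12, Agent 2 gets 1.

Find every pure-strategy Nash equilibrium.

Mark each player's best response to every combination of opponents' strategies; a profile where every player is best-responding is a pure Nash equilibrium.
Agent 1 against West: payoffs 15, 12, 13 → best response T.
Agent 1 against East: payoffs 15, 17, 12 → best response M.
Agent 2 against T: payoffs 9, 1 → best response West.
Agent 2 against M: payoffs 15, 3 → best response West.
Agent 2 against B: payoffs 9, 1 → best response West.
Mutual best responses: (T, West).

(T, West)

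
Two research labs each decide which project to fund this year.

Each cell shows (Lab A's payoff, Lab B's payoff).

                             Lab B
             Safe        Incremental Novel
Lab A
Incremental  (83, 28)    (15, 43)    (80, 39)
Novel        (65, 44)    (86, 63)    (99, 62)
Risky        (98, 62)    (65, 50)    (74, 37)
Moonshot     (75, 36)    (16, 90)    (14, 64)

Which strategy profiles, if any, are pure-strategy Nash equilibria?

(Incremental, Safe): Lab A can switch to Risky (83 → 98). Not NE.
(Incremental, Incremental): Lab A can switch to Novel (15 → 86). Not NE.
(Incremental, Novel): Lab A can switch to Novel (80 → 99). Not NE.
(Novel, Safe): Lab A can switch to Incremental (65 → 83). Not NE.
(Novel, Incremental): Lab A gets 86, best alternative 65; Lab B gets 63, best alternative 62. No profitable deviation — NE.
(Novel, Novel): Lab B can switch to Incremental (62 → 63). Not NE.
(Risky, Safe): Lab A gets 98, best alternative 83; Lab B gets 62, best alternative 50. No profitable deviation — NE.
(Risky, Incremental): Lab A can switch to Novel (65 → 86). Not NE.
(The remaining 4 profiles each have a profitable deviation by the same check.)

(Novel, Incremental); (Risky, Safe)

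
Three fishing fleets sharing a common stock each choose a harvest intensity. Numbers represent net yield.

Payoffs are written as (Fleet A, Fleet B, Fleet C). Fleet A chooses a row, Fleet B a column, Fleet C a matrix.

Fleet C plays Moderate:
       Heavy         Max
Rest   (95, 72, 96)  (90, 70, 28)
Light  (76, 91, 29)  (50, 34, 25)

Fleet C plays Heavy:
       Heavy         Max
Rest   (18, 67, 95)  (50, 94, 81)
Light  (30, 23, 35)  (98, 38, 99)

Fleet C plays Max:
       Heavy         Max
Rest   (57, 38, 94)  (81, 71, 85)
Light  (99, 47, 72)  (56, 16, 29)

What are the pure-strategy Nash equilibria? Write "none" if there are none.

(Rest, Heavy, Moderate); (Rest, Max, Max); (Light, Heavy, Max); (Light, Max, Heavy)

(Rest, Heavy, Moderate): Fleet A gets 95, best alternative 76; Fleet B gets 72, best alternative 70; Fleet C gets 96, best alternative 95. No profitable deviation — NE.
(Rest, Heavy, Heavy): Fleet A can switch to Light (18 → 30). Not NE.
(Rest, Heavy, Max): Fleet A can switch to Light (57 → 99). Not NE.
(Rest, Max, Moderate): Fleet B can switch to Heavy (70 → 72). Not NE.
(Rest, Max, Heavy): Fleet A can switch to Light (50 → 98). Not NE.
(Rest, Max, Max): Fleet A gets 81, best alternative 56; Fleet B gets 71, best alternative 38; Fleet C gets 85, best alternative 81. No profitable deviation — NE.
(Light, Heavy, Moderate): Fleet A can switch to Rest (76 → 95). Not NE.
(Light, Heavy, Heavy): Fleet B can switch to Max (23 → 38). Not NE.
(Light, Heavy, Max): Fleet A gets 99, best alternative 57; Fleet B gets 47, best alternative 16; Fleet C gets 72, best alternative 35. No profitable deviation — NE.
(Light, Max, Moderate): Fleet A can switch to Rest (50 → 90). Not NE.
(Light, Max, Heavy): Fleet A gets 98, best alternative 50; Fleet B gets 38, best alternative 23; Fleet C gets 99, best alternative 29. No profitable deviation — NE.
(Light, Max, Max): Fleet A can switch to Rest (56 → 81). Not NE.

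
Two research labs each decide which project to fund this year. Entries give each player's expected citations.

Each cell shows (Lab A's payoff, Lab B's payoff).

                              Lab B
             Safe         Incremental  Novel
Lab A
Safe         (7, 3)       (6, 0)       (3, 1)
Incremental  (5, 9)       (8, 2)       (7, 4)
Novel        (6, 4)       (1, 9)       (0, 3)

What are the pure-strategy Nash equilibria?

Mark each player's best response to every combination of opponents' strategies; a profile where every player is best-responding is a pure Nash equilibrium.
Lab A against Safe: payoffs 7, 5, 6 → best response Safe.
Lab A against Incremental: payoffs 6, 8, 1 → best response Incremental.
Lab A against Novel: payoffs 3, 7, 0 → best response Incremental.
Lab B against Safe: payoffs 3, 0, 1 → best response Safe.
Lab B against Incremental: payoffs 9, 2, 4 → best response Safe.
Lab B against Novel: payoffs 4, 9, 3 → best response Incremental.
Mutual best responses: (Safe, Safe).

(Safe, Safe)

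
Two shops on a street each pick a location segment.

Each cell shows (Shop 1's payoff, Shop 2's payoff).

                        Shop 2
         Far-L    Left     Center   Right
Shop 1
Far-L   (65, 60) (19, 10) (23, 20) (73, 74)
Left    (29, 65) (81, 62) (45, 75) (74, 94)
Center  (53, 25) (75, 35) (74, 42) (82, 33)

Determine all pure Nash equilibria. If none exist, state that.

For each strategy profile, look for a profitable unilateral deviation.
(Far-L, Far-L): Shop 2 can switch to Right (60 → 74). Not NE.
(Far-L, Left): Shop 1 can switch to Left (19 → 81). Not NE.
(Far-L, Center): Shop 1 can switch to Left (23 → 45). Not NE.
(Far-L, Right): Shop 1 can switch to Left (73 → 74). Not NE.
(Left, Far-L): Shop 1 can switch to Far-L (29 → 65). Not NE.
(Left, Left): Shop 2 can switch to Far-L (62 → 65). Not NE.
(Center, Center): Shop 1 gets 74, best alternative 45; Shop 2 gets 42, best alternative 35. No profitable deviation — NE.
(The remaining 5 profiles each have a profitable deviation by the same check.)

(Center, Center)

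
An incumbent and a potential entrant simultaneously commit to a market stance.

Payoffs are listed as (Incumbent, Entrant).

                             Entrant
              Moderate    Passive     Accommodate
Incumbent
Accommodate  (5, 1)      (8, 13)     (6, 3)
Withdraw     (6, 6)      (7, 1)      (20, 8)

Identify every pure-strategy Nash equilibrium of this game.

The pure Nash equilibria are (Accommodate, Passive), (Withdraw, Accommodate).

Incumbent against Moderate: payoffs 5, 6 → best response Withdraw.
Incumbent against Passive: payoffs 8, 7 → best response Accommodate.
Incumbent against Accommodate: payoffs 6, 20 → best response Withdraw.
Entrant against Accommodate: payoffs 1, 13, 3 → best response Passive.
Entrant against Withdraw: payoffs 6, 1, 8 → best response Accommodate.
Mutual best responses: (Accommodate, Passive); (Withdraw, Accommodate).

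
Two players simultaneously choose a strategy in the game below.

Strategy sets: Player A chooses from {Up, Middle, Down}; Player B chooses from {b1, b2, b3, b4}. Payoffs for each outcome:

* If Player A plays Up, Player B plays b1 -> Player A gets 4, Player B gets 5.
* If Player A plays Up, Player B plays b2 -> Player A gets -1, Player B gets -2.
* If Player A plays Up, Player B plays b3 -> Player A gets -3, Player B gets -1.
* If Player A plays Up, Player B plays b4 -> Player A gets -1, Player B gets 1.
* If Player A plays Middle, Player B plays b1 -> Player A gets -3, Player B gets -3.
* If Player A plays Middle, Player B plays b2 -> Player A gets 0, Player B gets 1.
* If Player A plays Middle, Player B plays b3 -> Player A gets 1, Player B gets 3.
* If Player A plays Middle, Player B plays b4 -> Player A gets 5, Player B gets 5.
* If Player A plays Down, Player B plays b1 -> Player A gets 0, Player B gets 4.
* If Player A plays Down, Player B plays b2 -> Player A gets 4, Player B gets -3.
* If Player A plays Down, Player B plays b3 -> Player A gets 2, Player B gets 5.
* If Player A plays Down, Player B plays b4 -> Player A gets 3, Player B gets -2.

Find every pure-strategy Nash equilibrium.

(Up, b1) and (Middle, b4) and (Down, b3)

For each player, find the best response to each opponent profile; mutual best responses are the pure NE.
Player A against b1: payoffs 4, -3, 0 → best response Up.
Player A against b2: payoffs -1, 0, 4 → best response Down.
Player A against b3: payoffs -3, 1, 2 → best response Down.
Player A against b4: payoffs -1, 5, 3 → best response Middle.
Player B against Up: payoffs 5, -2, -1, 1 → best response b1.
Player B against Middle: payoffs -3, 1, 3, 5 → best response b4.
Player B against Down: payoffs 4, -3, 5, -2 → best response b3.
Mutual best responses: (Up, b1); (Middle, b4); (Down, b3).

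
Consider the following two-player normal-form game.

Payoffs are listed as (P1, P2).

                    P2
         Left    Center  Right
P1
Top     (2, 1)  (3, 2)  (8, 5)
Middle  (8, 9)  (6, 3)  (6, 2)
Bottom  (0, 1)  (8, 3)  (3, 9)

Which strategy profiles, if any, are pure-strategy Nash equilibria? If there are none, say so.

P1 against Left: payoffs 2, 8, 0 → best response Middle.
P1 against Center: payoffs 3, 6, 8 → best response Bottom.
P1 against Right: payoffs 8, 6, 3 → best response Top.
P2 against Top: payoffs 1, 2, 5 → best response Right.
P2 against Middle: payoffs 9, 3, 2 → best response Left.
P2 against Bottom: payoffs 1, 3, 9 → best response Right.
Mutual best responses: (Top, Right); (Middle, Left).

The pure Nash equilibria are (Top, Right) and (Middle, Left).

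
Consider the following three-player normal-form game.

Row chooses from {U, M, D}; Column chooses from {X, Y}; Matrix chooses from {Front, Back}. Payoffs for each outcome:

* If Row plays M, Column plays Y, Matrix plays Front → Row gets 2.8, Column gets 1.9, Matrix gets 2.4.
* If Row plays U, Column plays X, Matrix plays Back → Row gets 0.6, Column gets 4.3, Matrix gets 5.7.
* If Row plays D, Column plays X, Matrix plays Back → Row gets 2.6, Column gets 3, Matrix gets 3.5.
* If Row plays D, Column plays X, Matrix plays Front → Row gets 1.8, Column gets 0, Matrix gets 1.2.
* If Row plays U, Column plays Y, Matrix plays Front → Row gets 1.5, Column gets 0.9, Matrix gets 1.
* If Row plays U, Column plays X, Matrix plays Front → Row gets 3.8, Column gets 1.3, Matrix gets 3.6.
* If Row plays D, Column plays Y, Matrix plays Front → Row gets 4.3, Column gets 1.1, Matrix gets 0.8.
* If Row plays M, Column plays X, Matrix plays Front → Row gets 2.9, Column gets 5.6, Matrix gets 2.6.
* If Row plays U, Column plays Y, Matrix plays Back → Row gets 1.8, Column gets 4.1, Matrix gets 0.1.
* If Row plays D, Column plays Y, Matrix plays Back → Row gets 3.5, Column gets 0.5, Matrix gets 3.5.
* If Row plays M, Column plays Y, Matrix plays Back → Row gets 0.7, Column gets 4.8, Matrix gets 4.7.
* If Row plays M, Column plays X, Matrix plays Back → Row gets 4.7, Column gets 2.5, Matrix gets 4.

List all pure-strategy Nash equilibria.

none

For each strategy profile, look for a profitable unilateral deviation.
(U, X, Front): Matrix can switch to Back (3.6 → 5.7). Not NE.
(U, X, Back): Row can switch to M (0.6 → 4.7). Not NE.
(U, Y, Front): Row can switch to M (1.5 → 2.8). Not NE.
(U, Y, Back): Row can switch to D (1.8 → 3.5). Not NE.
(M, X, Front): Row can switch to U (2.9 → 3.8). Not NE.
(M, X, Back): Column can switch to Y (2.5 → 4.8). Not NE.
(The remaining 6 profiles each have a profitable deviation by the same check.)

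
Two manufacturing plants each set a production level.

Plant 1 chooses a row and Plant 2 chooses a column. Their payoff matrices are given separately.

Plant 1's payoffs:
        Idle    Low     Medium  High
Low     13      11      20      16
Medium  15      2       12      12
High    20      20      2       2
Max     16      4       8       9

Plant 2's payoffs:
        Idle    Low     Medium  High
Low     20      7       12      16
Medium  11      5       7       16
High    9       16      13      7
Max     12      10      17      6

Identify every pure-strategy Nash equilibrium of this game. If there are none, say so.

Pure NE: (High, Low)

Mark each player's best response to every combination of opponents' strategies; a profile where every player is best-responding is a pure Nash equilibrium.
Plant 1 against Idle: payoffs 13, 15, 20, 16 → best response High.
Plant 1 against Low: payoffs 11, 2, 20, 4 → best response High.
Plant 1 against Medium: payoffs 20, 12, 2, 8 → best response Low.
Plant 1 against High: payoffs 16, 12, 2, 9 → best response Low.
Plant 2 against Low: payoffs 20, 7, 12, 16 → best response Idle.
Plant 2 against Medium: payoffs 11, 5, 7, 16 → best response High.
Plant 2 against High: payoffs 9, 16, 13, 7 → best response Low.
Plant 2 against Max: payoffs 12, 10, 17, 6 → best response Medium.
Mutual best responses: (High, Low).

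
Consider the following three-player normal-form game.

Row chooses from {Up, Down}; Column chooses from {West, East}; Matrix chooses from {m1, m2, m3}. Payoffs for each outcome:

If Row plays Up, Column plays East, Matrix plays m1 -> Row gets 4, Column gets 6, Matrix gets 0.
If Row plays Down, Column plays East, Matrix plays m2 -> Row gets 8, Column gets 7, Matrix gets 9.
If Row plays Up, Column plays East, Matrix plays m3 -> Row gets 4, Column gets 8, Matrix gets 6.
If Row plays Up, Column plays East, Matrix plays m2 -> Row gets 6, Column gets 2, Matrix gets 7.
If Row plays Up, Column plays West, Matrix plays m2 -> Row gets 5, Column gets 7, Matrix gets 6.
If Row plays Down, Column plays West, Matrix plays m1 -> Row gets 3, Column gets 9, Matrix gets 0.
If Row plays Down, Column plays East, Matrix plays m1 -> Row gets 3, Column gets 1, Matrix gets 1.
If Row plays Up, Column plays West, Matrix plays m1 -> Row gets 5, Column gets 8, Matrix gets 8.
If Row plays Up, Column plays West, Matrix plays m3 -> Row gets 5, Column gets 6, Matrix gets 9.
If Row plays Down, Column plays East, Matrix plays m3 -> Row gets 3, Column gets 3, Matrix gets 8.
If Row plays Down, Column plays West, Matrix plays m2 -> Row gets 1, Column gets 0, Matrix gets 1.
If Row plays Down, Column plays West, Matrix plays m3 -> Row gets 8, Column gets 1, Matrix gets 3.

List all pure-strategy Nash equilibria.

(Up, West, m1): Matrix can switch to m3 (8 → 9). Not NE.
(Up, West, m2): Matrix can switch to m1 (6 → 8). Not NE.
(Up, West, m3): Row can switch to Down (5 → 8). Not NE.
(Up, East, m1): Column can switch to West (6 → 8). Not NE.
(Up, East, m2): Row can switch to Down (6 → 8). Not NE.
(Up, East, m3): Matrix can switch to m2 (6 → 7). Not NE.
(Down, West, m1): Row can switch to Up (3 → 5). Not NE.
(Down, West, m2): Row can switch to Up (1 → 5). Not NE.
(Down, West, m3): Column can switch to East (1 → 3). Not NE.
(Down, East, m1): Row can switch to Up (3 → 4). Not NE.
(Down, East, m2): Row gets 8, best alternative 6; Column gets 7, best alternative 0; Matrix gets 9, best alternative 8. No profitable deviation — NE.
(Down, East, m3): Row can switch to Up (3 → 4). Not NE.

Pure NE: (Down, East, m2)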